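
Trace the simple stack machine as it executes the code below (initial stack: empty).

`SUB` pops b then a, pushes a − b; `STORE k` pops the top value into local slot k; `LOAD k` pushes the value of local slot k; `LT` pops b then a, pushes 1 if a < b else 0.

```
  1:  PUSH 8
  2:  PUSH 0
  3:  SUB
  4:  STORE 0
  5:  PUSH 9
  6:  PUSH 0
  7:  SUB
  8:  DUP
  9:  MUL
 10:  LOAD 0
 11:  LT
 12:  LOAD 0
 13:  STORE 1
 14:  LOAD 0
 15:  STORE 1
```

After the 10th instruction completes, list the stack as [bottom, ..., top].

[81, 8]

PUSH 8  -> [8]
PUSH 0  -> [8, 0]
SUB     -> [8]
STORE 0 -> []
PUSH 9  -> [9]
PUSH 0  -> [9, 0]
SUB     -> [9]
DUP     -> [9, 9]
MUL     -> [81]
LOAD 0  -> [81, 8]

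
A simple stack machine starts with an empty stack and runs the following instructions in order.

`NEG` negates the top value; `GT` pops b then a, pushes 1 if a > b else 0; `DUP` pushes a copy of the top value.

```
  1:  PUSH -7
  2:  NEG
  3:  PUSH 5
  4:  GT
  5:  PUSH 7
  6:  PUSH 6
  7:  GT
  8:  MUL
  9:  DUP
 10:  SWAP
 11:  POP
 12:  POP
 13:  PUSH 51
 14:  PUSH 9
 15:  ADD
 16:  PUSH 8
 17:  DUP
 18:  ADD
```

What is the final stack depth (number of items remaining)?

2

PUSH -7 : -7
NEG     : 7
PUSH 5  : 7 5
GT      : 1
PUSH 7  : 1 7
PUSH 6  : 1 7 6
GT      : 1 1
MUL     : 1
DUP     : 1 1
SWAP    : 1 1
POP     : 1
POP     : (empty)
PUSH 51 : 51
PUSH 9  : 51 9
ADD     : 60
PUSH 8  : 60 8
DUP     : 60 8 8
ADD     : 60 16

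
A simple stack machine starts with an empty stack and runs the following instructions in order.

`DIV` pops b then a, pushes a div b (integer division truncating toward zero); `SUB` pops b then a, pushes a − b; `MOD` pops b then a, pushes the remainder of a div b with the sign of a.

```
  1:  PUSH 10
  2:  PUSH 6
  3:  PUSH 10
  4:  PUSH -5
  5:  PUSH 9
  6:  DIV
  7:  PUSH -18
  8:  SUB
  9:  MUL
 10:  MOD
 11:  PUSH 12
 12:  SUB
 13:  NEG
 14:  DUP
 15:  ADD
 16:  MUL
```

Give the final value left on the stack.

120

PUSH 10  -> 10
PUSH 6   -> 10 6
PUSH 10  -> 10 6 10
PUSH -5  -> 10 6 10 -5
PUSH 9   -> 10 6 10 -5 9
DIV      -> 10 6 10 0
PUSH -18 -> 10 6 10 0 -18
SUB      -> 10 6 10 18
MUL      -> 10 6 180
MOD      -> 10 6
PUSH 12  -> 10 6 12
SUB      -> 10 -6
NEG      -> 10 6
DUP      -> 10 6 6
ADD      -> 10 12
MUL      -> 120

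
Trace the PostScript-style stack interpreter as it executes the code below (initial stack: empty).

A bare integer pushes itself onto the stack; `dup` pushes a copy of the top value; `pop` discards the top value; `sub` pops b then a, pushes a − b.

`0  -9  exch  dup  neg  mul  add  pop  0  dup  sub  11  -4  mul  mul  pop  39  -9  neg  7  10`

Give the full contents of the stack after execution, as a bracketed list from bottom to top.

0    → 0
-9   → 0 -9
exch → -9 0
dup  → -9 0 0
neg  → -9 0 0
mul  → -9 0
add  → -9
pop  → (empty)
0    → 0
dup  → 0 0
sub  → 0
11   → 0 11
-4   → 0 11 -4
mul  → 0 -44
mul  → 0
pop  → (empty)
39   → 39
-9   → 39 -9
neg  → 39 9
7    → 39 9 7
10   → 39 9 7 10

[39, 9, 7, 10]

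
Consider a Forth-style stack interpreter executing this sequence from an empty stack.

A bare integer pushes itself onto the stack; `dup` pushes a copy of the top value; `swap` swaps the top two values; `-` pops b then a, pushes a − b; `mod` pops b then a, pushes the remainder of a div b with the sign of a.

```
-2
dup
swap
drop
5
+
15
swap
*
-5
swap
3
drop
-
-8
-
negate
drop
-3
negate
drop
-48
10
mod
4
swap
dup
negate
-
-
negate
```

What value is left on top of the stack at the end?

-2     : [-2]
dup    : [-2, -2]
swap   : [-2, -2]
drop   : [-2]
5      : [-2, 5]
+      : [3]
15     : [3, 15]
swap   : [15, 3]
*      : [45]
-5     : [45, -5]
swap   : [-5, 45]
3      : [-5, 45, 3]
drop   : [-5, 45]
-      : [-50]
-8     : [-50, -8]
-      : [-42]
negate : [42]
drop   : []
-3     : [-3]
negate : [3]
drop   : []
-48    : [-48]
10     : [-48, 10]
mod    : [-8]
4      : [-8, 4]
swap   : [4, -8]
dup    : [4, -8, -8]
negate : [4, -8, 8]
-      : [4, -16]
-      : [20]
negate : [-20]

-20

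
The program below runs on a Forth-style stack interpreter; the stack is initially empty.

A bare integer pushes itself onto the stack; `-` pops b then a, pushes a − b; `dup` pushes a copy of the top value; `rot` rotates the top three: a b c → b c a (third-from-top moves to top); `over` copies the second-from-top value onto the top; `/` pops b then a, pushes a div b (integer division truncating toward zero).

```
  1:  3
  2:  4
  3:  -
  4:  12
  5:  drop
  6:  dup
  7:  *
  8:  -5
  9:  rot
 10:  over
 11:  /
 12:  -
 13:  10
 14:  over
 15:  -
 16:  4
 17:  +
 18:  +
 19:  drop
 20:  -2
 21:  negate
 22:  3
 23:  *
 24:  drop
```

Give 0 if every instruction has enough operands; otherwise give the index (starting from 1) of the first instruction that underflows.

3    → [3]
4    → [3, 4]
-    → [-1]
12   → [-1, 12]
drop → [-1]
dup  → [-1, -1]
*    → [1]
-5   → [1, -5]
rot  — needs 3 operands, stack has 2 → underflow

9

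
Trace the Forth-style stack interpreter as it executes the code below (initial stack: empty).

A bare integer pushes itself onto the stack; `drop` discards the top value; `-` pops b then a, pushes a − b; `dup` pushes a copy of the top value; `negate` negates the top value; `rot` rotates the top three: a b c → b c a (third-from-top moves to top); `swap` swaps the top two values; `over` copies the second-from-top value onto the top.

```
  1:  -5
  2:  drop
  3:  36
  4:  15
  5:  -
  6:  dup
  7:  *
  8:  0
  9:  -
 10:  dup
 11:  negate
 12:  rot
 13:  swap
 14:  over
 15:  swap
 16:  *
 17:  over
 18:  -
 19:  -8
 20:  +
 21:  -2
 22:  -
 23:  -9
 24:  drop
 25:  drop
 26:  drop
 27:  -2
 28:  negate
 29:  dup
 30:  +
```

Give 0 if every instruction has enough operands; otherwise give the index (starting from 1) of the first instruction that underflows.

12

-5     -> -5
drop   -> (empty)
36     -> 36
15     -> 36 15
-      -> 21
dup    -> 21 21
*      -> 441
0      -> 441 0
-      -> 441
dup    -> 441 441
negate -> 441 -441
rot  — needs 3 operands, stack has 2 → underflow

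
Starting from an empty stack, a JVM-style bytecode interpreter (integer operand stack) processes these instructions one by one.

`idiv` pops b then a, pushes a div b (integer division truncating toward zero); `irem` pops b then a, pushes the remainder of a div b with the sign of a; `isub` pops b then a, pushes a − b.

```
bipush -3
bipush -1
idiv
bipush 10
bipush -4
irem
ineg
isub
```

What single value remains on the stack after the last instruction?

bipush -3 : -3
bipush -1 : -3 -1
idiv      : 3
bipush 10 : 3 10
bipush -4 : 3 10 -4
irem      : 3 2
ineg      : 3 -2
isub      : 5

5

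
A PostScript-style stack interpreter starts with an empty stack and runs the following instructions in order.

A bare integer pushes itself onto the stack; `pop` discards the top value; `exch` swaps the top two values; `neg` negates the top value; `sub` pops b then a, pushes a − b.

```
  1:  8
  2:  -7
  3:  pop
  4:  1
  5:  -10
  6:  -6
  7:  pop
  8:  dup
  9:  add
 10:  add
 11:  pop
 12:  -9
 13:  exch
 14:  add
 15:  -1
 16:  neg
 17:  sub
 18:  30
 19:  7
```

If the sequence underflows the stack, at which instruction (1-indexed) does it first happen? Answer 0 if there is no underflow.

8    -> 8
-7   -> 8 -7
pop  -> 8
1    -> 8 1
-10  -> 8 1 -10
-6   -> 8 1 -10 -6
pop  -> 8 1 -10
dup  -> 8 1 -10 -10
add  -> 8 1 -20
add  -> 8 -19
pop  -> 8
-9   -> 8 -9
exch -> -9 8
add  -> -1
-1   -> -1 -1
neg  -> -1 1
sub  -> -2
30   -> -2 30
7    -> -2 30 7

0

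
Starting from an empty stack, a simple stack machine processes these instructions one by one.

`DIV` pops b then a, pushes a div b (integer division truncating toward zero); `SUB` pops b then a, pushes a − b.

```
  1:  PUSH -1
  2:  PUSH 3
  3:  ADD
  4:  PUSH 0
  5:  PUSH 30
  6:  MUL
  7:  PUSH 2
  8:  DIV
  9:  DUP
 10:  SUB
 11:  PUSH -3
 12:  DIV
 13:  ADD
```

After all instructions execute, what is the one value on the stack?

2

PUSH -1 -> -1
PUSH 3  -> -1 3
ADD     -> 2
PUSH 0  -> 2 0
PUSH 30 -> 2 0 30
MUL     -> 2 0
PUSH 2  -> 2 0 2
DIV     -> 2 0
DUP     -> 2 0 0
SUB     -> 2 0
PUSH -3 -> 2 0 -3
DIV     -> 2 0
ADD     -> 2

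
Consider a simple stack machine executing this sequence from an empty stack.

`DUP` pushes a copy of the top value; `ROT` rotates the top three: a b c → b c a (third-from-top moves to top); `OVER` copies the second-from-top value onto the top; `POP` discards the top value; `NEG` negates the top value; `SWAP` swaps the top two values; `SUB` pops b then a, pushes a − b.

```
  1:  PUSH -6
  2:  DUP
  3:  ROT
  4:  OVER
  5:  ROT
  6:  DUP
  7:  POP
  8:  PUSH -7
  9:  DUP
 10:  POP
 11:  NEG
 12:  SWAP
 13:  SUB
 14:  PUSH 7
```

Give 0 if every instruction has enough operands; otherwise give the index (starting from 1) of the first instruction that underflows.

PUSH -6 -> [-6]
DUP     -> [-6, -6]
ROT  — needs 3 operands, stack has 2 → underflow

3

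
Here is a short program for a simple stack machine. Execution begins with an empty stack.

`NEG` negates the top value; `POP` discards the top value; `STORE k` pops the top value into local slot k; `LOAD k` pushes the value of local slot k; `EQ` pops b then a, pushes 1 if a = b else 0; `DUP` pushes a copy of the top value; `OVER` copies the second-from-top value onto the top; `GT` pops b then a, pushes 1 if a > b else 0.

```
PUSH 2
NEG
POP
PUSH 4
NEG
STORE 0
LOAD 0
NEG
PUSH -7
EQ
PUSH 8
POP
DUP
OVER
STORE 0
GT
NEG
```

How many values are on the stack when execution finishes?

1

PUSH 2  : 2
NEG     : -2
POP     : (empty)
PUSH 4  : 4
NEG     : -4
STORE 0 : (empty)
LOAD 0  : -4
NEG     : 4
PUSH -7 : 4 -7
EQ      : 0
PUSH 8  : 0 8
POP     : 0
DUP     : 0 0
OVER    : 0 0 0
STORE 0 : 0 0
GT      : 0
NEG     : 0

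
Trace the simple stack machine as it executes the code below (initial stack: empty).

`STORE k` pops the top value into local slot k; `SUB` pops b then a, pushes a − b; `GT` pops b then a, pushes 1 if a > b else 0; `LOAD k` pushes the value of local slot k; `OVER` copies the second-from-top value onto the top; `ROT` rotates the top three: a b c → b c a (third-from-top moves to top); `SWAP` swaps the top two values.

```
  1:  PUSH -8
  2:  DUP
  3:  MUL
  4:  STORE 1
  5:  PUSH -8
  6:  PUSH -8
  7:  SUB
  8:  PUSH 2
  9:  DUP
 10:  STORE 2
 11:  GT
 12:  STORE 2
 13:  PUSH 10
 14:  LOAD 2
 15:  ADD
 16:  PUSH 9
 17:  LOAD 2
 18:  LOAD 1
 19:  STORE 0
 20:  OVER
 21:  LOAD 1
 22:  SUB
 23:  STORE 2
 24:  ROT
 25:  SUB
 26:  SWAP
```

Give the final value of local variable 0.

64

PUSH -8 : [-8]
DUP     : [-8, -8]
MUL     : [64]
STORE 1 : []
PUSH -8 : [-8]
PUSH -8 : [-8, -8]
SUB     : [0]
PUSH 2  : [0, 2]
DUP     : [0, 2, 2]
STORE 2 : [0, 2]
GT      : [0]
STORE 2 : []
PUSH 10 : [10]
LOAD 2  : [10, 0]
ADD     : [10]
PUSH 9  : [10, 9]
LOAD 2  : [10, 9, 0]
LOAD 1  : [10, 9, 0, 64]
STORE 0 : [10, 9, 0]
OVER    : [10, 9, 0, 9]
LOAD 1  : [10, 9, 0, 9, 64]
SUB     : [10, 9, 0, -55]
STORE 2 : [10, 9, 0]
ROT     : [9, 0, 10]
SUB     : [9, -10]
SWAP    : [-10, 9]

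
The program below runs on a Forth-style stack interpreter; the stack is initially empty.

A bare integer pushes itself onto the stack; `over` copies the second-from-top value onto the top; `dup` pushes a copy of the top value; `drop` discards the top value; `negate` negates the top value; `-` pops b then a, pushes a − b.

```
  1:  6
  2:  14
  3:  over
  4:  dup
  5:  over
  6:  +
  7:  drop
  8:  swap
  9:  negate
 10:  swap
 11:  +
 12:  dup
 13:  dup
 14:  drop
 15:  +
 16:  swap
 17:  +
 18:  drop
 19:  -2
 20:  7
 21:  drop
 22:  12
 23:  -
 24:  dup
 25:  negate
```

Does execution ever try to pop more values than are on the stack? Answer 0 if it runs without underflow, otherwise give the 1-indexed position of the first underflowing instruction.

6      : 6
14     : 6 14
over   : 6 14 6
dup    : 6 14 6 6
over   : 6 14 6 6 6
+      : 6 14 6 12
drop   : 6 14 6
swap   : 6 6 14
negate : 6 6 -14
swap   : 6 -14 6
+      : 6 -8
dup    : 6 -8 -8
dup    : 6 -8 -8 -8
drop   : 6 -8 -8
+      : 6 -16
swap   : -16 6
+      : -10
drop   : (empty)
-2     : -2
7      : -2 7
drop   : -2
12     : -2 12
-      : -14
dup    : -14 -14
negate : -14 14

0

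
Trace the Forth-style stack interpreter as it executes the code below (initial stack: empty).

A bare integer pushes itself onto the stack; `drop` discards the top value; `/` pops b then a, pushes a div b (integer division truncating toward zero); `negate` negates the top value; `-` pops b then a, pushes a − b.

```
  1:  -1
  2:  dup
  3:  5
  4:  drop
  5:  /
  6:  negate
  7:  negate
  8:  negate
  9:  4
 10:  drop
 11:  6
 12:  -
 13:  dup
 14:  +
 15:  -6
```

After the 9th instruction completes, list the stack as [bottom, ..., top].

[-1, 4]

-1      -1
dup     -1 -1
5       -1 -1 5
drop    -1 -1
/       1
negate  -1
negate  1
negate  -1
4       -1 4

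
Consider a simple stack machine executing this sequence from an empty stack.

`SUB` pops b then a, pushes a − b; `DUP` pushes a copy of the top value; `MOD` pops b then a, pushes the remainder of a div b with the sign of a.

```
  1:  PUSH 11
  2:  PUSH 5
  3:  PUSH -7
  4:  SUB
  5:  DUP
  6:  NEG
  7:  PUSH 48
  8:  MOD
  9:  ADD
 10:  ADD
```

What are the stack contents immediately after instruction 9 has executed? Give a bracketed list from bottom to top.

PUSH 11  [11]
PUSH 5   [11, 5]
PUSH -7  [11, 5, -7]
SUB      [11, 12]
DUP      [11, 12, 12]
NEG      [11, 12, -12]
PUSH 48  [11, 12, -12, 48]
MOD      [11, 12, -12]
ADD      [11, 0]

[11, 0]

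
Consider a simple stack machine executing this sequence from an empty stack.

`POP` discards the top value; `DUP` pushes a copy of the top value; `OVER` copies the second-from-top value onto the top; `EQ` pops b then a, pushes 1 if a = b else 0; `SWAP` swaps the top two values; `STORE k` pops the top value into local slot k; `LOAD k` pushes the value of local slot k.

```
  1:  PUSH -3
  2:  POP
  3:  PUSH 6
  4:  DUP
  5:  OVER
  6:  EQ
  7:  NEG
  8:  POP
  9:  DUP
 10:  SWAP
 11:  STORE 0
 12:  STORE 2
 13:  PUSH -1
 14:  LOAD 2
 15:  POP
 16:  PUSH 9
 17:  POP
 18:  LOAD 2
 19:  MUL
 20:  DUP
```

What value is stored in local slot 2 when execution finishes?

6

PUSH -3 -> -3
POP     -> (empty)
PUSH 6  -> 6
DUP     -> 6 6
OVER    -> 6 6 6
EQ      -> 6 1
NEG     -> 6 -1
POP     -> 6
DUP     -> 6 6
SWAP    -> 6 6
STORE 0 -> 6
STORE 2 -> (empty)
PUSH -1 -> -1
LOAD 2  -> -1 6
POP     -> -1
PUSH 9  -> -1 9
POP     -> -1
LOAD 2  -> -1 6
MUL     -> -6
DUP     -> -6 -6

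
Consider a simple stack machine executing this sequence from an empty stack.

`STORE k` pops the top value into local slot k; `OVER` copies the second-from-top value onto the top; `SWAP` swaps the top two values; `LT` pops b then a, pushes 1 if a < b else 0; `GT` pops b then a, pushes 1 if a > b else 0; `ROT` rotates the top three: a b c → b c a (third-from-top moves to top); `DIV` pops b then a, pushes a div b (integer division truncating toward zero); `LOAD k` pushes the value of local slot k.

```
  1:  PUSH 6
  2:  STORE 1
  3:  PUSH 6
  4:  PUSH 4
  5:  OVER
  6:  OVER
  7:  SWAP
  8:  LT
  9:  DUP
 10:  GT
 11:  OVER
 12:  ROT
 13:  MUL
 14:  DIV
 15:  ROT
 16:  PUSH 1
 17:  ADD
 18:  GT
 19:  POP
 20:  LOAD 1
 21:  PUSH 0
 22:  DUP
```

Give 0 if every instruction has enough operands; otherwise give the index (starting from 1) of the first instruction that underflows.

15

PUSH 6  → [6]
STORE 1 → []
PUSH 6  → [6]
PUSH 4  → [6, 4]
OVER    → [6, 4, 6]
OVER    → [6, 4, 6, 4]
SWAP    → [6, 4, 4, 6]
LT      → [6, 4, 1]
DUP     → [6, 4, 1, 1]
GT      → [6, 4, 0]
OVER    → [6, 4, 0, 4]
ROT     → [6, 0, 4, 4]
MUL     → [6, 0, 16]
DIV     → [6, 0]
ROT  — needs 3 operands, stack has 2 → underflow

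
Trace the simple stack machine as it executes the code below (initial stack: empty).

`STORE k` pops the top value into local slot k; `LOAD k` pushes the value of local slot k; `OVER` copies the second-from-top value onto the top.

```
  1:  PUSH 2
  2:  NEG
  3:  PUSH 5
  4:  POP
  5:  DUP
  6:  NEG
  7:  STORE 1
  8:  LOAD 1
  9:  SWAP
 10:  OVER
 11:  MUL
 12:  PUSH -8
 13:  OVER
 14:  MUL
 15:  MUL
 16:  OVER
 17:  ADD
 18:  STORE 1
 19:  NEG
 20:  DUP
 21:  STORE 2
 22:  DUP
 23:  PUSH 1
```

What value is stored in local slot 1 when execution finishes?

-126

PUSH 2  → 2
NEG     → -2
PUSH 5  → -2 5
POP     → -2
DUP     → -2 -2
NEG     → -2 2
STORE 1 → -2
LOAD 1  → -2 2
SWAP    → 2 -2
OVER    → 2 -2 2
MUL     → 2 -4
PUSH -8 → 2 -4 -8
OVER    → 2 -4 -8 -4
MUL     → 2 -4 32
MUL     → 2 -128
OVER    → 2 -128 2
ADD     → 2 -126
STORE 1 → 2
NEG     → -2
DUP     → -2 -2
STORE 2 → -2
DUP     → -2 -2
PUSH 1  → -2 -2 1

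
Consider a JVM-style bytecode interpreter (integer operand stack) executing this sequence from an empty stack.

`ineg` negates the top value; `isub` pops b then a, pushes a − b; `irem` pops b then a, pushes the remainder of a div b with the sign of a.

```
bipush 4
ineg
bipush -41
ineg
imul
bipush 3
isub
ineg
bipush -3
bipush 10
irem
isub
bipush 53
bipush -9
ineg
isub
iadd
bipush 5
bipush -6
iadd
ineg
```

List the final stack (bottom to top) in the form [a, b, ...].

[214, 1]

bipush 4    4
ineg        -4
bipush -41  -4 -41
ineg        -4 41
imul        -164
bipush 3    -164 3
isub        -167
ineg        167
bipush -3   167 -3
bipush 10   167 -3 10
irem        167 -3
isub        170
bipush 53   170 53
bipush -9   170 53 -9
ineg        170 53 9
isub        170 44
iadd        214
bipush 5    214 5
bipush -6   214 5 -6
iadd        214 -1
ineg        214 1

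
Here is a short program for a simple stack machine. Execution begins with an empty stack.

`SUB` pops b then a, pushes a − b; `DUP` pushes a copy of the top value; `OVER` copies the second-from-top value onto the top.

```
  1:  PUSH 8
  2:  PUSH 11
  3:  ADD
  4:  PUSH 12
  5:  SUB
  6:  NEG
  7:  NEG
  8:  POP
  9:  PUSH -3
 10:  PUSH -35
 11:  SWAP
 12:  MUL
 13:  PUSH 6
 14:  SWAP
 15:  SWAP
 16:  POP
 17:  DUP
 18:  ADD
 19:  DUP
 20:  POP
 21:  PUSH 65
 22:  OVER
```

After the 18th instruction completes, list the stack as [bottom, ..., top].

[210]

PUSH 8   -> [8]
PUSH 11  -> [8, 11]
ADD      -> [19]
PUSH 12  -> [19, 12]
SUB      -> [7]
NEG      -> [-7]
NEG      -> [7]
POP      -> []
PUSH -3  -> [-3]
PUSH -35 -> [-3, -35]
SWAP     -> [-35, -3]
MUL      -> [105]
PUSH 6   -> [105, 6]
SWAP     -> [6, 105]
SWAP     -> [105, 6]
POP      -> [105]
DUP      -> [105, 105]
ADD      -> [210]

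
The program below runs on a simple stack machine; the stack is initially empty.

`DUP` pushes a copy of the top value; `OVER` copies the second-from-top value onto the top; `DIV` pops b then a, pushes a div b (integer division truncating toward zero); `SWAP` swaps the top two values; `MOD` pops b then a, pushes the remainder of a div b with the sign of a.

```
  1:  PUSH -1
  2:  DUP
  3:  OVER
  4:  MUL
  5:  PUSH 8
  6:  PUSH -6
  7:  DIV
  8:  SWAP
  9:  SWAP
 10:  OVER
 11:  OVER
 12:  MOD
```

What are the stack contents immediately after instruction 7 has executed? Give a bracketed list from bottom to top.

[-1, 1, -1]

PUSH -1  [-1]
DUP      [-1, -1]
OVER     [-1, -1, -1]
MUL      [-1, 1]
PUSH 8   [-1, 1, 8]
PUSH -6  [-1, 1, 8, -6]
DIV      [-1, 1, -1]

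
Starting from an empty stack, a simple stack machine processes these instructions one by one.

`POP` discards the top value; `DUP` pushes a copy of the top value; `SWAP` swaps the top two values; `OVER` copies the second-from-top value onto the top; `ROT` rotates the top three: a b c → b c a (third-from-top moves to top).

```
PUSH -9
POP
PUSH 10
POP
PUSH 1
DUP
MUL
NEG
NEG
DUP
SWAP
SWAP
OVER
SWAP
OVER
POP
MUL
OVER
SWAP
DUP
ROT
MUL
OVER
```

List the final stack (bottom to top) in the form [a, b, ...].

[1, 1, 1, 1]

PUSH -9 : -9
POP     : (empty)
PUSH 10 : 10
POP     : (empty)
PUSH 1  : 1
DUP     : 1 1
MUL     : 1
NEG     : -1
NEG     : 1
DUP     : 1 1
SWAP    : 1 1
SWAP    : 1 1
OVER    : 1 1 1
SWAP    : 1 1 1
OVER    : 1 1 1 1
POP     : 1 1 1
MUL     : 1 1
OVER    : 1 1 1
SWAP    : 1 1 1
DUP     : 1 1 1 1
ROT     : 1 1 1 1
MUL     : 1 1 1
OVER    : 1 1 1 1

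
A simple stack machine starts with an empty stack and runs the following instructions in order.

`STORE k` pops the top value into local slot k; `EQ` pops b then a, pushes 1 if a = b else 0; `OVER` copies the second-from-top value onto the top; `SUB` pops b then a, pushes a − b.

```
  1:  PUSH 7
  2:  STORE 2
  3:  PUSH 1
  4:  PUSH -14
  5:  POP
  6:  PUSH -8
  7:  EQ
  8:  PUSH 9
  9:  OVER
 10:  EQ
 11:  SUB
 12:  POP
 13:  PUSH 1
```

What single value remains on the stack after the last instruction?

1

PUSH 7   : 7
STORE 2  : (empty)
PUSH 1   : 1
PUSH -14 : 1 -14
POP      : 1
PUSH -8  : 1 -8
EQ       : 0
PUSH 9   : 0 9
OVER     : 0 9 0
EQ       : 0 0
SUB      : 0
POP      : (empty)
PUSH 1   : 1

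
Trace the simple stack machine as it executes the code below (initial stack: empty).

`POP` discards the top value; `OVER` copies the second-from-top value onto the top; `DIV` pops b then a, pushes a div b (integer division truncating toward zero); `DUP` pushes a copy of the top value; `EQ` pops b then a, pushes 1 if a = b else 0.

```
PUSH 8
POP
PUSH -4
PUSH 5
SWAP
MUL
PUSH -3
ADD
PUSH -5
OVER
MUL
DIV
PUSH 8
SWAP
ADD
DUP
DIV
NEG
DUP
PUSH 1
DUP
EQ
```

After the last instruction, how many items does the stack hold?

3

PUSH 8  -> 8
POP     -> (empty)
PUSH -4 -> -4
PUSH 5  -> -4 5
SWAP    -> 5 -4
MUL     -> -20
PUSH -3 -> -20 -3
ADD     -> -23
PUSH -5 -> -23 -5
OVER    -> -23 -5 -23
MUL     -> -23 115
DIV     -> 0
PUSH 8  -> 0 8
SWAP    -> 8 0
ADD     -> 8
DUP     -> 8 8
DIV     -> 1
NEG     -> -1
DUP     -> -1 -1
PUSH 1  -> -1 -1 1
DUP     -> -1 -1 1 1
EQ      -> -1 -1 1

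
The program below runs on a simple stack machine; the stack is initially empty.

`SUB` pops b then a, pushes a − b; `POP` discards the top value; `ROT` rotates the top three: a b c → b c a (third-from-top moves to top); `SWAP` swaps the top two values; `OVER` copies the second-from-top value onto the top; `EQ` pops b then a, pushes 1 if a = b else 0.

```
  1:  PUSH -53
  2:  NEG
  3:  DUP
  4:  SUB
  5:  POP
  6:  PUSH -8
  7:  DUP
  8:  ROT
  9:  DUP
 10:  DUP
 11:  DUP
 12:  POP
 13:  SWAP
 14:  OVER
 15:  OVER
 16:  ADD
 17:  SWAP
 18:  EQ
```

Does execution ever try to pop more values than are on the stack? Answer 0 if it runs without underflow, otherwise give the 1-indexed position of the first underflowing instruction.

PUSH -53  -53
NEG       53
DUP       53 53
SUB       0
POP       (empty)
PUSH -8   -8
DUP       -8 -8
ROT  — needs 3 operands, stack has 2 → underflow

8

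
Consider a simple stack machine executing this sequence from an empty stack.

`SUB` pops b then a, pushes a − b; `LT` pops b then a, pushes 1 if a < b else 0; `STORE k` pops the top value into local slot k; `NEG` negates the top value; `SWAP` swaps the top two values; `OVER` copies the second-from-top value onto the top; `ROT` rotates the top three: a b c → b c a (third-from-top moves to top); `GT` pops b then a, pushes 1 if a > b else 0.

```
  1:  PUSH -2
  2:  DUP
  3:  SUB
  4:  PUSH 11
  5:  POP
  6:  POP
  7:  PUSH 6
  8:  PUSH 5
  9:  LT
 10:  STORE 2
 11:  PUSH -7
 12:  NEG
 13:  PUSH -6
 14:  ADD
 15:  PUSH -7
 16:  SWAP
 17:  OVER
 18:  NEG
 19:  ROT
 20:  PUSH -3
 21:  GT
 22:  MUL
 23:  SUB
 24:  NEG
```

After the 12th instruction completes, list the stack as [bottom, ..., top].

[7]

PUSH -2  [-2]
DUP      [-2, -2]
SUB      [0]
PUSH 11  [0, 11]
POP      [0]
POP      []
PUSH 6   [6]
PUSH 5   [6, 5]
LT       [0]
STORE 2  []
PUSH -7  [-7]
NEG      [7]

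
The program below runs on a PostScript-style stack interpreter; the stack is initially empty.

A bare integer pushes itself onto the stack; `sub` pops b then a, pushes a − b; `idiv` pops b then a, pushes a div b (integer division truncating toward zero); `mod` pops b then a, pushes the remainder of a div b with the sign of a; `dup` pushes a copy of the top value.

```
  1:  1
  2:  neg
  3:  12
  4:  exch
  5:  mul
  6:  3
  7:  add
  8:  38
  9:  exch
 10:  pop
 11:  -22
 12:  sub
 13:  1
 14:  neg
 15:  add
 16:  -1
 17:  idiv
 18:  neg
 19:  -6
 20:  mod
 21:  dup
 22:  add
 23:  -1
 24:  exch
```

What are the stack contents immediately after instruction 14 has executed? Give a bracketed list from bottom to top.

1     [1]
neg   [-1]
12    [-1, 12]
exch  [12, -1]
mul   [-12]
3     [-12, 3]
add   [-9]
38    [-9, 38]
exch  [38, -9]
pop   [38]
-22   [38, -22]
sub   [60]
1     [60, 1]
neg   [60, -1]

[60, -1]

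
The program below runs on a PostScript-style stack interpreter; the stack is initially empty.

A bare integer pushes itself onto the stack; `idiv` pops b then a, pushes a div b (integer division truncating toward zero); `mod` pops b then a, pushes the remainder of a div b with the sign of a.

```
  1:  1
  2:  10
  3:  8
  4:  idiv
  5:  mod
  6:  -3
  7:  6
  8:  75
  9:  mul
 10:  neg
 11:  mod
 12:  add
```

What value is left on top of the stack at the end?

-3

1    → [1]
10   → [1, 10]
8    → [1, 10, 8]
idiv → [1, 1]
mod  → [0]
-3   → [0, -3]
6    → [0, -3, 6]
75   → [0, -3, 6, 75]
mul  → [0, -3, 450]
neg  → [0, -3, -450]
mod  → [0, -3]
add  → [-3]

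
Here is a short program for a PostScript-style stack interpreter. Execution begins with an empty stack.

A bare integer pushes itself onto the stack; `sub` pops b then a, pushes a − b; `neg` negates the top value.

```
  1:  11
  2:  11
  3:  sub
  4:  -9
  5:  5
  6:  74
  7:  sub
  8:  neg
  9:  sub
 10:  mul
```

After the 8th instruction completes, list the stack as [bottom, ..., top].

11   11
11   11 11
sub  0
-9   0 -9
5    0 -9 5
74   0 -9 5 74
sub  0 -9 -69
neg  0 -9 69

[0, -9, 69]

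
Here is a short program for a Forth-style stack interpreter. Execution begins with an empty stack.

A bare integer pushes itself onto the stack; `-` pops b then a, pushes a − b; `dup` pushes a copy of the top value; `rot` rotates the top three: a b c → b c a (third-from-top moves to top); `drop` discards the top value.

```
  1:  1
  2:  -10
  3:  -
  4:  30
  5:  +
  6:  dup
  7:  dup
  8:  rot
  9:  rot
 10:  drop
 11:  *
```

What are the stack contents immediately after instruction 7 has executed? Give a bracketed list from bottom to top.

1   → [1]
-10 → [1, -10]
-   → [11]
30  → [11, 30]
+   → [41]
dup → [41, 41]
dup → [41, 41, 41]

[41, 41, 41]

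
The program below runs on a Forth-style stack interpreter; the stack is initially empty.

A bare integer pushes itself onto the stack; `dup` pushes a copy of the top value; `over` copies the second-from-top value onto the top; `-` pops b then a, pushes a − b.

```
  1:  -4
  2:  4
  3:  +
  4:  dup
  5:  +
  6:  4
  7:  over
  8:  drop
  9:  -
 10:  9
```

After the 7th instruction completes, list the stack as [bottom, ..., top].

-4   -> -4
4    -> -4 4
+    -> 0
dup  -> 0 0
+    -> 0
4    -> 0 4
over -> 0 4 0

[0, 4, 0]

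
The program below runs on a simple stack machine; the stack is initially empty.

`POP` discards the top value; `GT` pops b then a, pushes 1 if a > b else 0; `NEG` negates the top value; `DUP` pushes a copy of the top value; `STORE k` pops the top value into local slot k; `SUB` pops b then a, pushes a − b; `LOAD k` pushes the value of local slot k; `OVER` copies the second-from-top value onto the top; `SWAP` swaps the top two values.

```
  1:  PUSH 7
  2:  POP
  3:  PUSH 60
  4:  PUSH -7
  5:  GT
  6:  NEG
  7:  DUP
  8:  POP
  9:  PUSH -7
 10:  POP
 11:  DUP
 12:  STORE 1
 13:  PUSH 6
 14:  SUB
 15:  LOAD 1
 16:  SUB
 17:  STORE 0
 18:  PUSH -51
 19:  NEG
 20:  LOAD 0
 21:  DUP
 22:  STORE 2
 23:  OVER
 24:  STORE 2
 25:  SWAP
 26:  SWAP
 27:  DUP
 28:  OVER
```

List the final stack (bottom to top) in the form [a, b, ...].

[51, -6, -6, -6]

PUSH 7    7
POP       (empty)
PUSH 60   60
PUSH -7   60 -7
GT        1
NEG       -1
DUP       -1 -1
POP       -1
PUSH -7   -1 -7
POP       -1
DUP       -1 -1
STORE 1   -1
PUSH 6    -1 6
SUB       -7
LOAD 1    -7 -1
SUB       -6
STORE 0   (empty)
PUSH -51  -51
NEG       51
LOAD 0    51 -6
DUP       51 -6 -6
STORE 2   51 -6
OVER      51 -6 51
STORE 2   51 -6
SWAP      -6 51
SWAP      51 -6
DUP       51 -6 -6
OVER      51 -6 -6 -6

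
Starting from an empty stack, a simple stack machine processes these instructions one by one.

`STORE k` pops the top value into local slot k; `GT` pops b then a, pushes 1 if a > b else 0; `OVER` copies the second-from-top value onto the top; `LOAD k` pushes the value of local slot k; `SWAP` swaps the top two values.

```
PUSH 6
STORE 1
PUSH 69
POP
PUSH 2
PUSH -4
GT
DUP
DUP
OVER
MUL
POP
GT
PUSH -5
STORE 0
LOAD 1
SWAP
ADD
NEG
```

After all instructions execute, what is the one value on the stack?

-6

PUSH 6  → 6
STORE 1 → (empty)
PUSH 69 → 69
POP     → (empty)
PUSH 2  → 2
PUSH -4 → 2 -4
GT      → 1
DUP     → 1 1
DUP     → 1 1 1
OVER    → 1 1 1 1
MUL     → 1 1 1
POP     → 1 1
GT      → 0
PUSH -5 → 0 -5
STORE 0 → 0
LOAD 1  → 0 6
SWAP    → 6 0
ADD     → 6
NEG     → -6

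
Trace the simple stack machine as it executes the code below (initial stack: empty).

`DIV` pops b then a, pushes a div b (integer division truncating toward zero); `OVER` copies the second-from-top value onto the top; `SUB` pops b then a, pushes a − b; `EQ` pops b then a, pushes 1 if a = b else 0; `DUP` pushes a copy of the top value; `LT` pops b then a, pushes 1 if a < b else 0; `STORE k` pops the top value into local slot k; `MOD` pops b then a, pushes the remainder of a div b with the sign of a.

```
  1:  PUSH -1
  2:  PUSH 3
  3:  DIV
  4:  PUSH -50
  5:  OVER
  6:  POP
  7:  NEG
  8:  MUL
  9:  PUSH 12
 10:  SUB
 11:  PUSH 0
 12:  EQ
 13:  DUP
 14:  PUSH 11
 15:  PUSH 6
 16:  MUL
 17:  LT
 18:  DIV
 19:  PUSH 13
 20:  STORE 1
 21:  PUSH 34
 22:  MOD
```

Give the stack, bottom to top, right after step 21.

PUSH -1   -1
PUSH 3    -1 3
DIV       0
PUSH -50  0 -50
OVER      0 -50 0
POP       0 -50
NEG       0 50
MUL       0
PUSH 12   0 12
SUB       -12
PUSH 0    -12 0
EQ        0
DUP       0 0
PUSH 11   0 0 11
PUSH 6    0 0 11 6
MUL       0 0 66
LT        0 1
DIV       0
PUSH 13   0 13
STORE 1   0
PUSH 34   0 34

[0, 34]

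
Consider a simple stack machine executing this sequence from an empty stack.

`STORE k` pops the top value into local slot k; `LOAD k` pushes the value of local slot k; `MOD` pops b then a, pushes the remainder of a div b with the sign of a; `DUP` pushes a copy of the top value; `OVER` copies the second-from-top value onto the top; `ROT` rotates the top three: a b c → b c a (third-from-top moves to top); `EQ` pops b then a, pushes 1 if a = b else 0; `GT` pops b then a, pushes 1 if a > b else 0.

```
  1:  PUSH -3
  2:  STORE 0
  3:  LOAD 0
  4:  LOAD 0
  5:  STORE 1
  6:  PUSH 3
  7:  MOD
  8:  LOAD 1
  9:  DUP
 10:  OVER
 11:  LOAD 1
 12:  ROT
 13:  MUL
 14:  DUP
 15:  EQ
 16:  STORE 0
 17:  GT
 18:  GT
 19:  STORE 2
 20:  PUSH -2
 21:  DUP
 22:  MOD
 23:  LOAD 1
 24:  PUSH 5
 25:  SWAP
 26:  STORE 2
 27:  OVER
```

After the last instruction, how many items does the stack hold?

3

PUSH -3 → [-3]
STORE 0 → []
LOAD 0  → [-3]
LOAD 0  → [-3, -3]
STORE 1 → [-3]
PUSH 3  → [-3, 3]
MOD     → [0]
LOAD 1  → [0, -3]
DUP     → [0, -3, -3]
OVER    → [0, -3, -3, -3]
LOAD 1  → [0, -3, -3, -3, -3]
ROT     → [0, -3, -3, -3, -3]
MUL     → [0, -3, -3, 9]
DUP     → [0, -3, -3, 9, 9]
EQ      → [0, -3, -3, 1]
STORE 0 → [0, -3, -3]
GT      → [0, 0]
GT      → [0]
STORE 2 → []
PUSH -2 → [-2]
DUP     → [-2, -2]
MOD     → [0]
LOAD 1  → [0, -3]
PUSH 5  → [0, -3, 5]
SWAP    → [0, 5, -3]
STORE 2 → [0, 5]
OVER    → [0, 5, 0]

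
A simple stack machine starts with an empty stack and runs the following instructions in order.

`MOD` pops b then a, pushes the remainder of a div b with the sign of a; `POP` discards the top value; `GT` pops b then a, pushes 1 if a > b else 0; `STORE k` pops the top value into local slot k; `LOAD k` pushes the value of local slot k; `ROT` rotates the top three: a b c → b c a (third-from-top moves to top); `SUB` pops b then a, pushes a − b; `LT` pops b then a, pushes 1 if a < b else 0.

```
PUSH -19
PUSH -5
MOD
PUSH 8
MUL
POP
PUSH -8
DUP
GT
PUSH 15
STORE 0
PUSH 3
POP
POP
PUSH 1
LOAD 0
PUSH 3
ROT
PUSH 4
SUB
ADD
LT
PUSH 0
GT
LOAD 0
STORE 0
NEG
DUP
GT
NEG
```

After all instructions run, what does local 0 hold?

15

PUSH -19 → -19
PUSH -5  → -19 -5
MOD      → -4
PUSH 8   → -4 8
MUL      → -32
POP      → (empty)
PUSH -8  → -8
DUP      → -8 -8
GT       → 0
PUSH 15  → 0 15
STORE 0  → 0
PUSH 3   → 0 3
POP      → 0
POP      → (empty)
PUSH 1   → 1
LOAD 0   → 1 15
PUSH 3   → 1 15 3
ROT      → 15 3 1
PUSH 4   → 15 3 1 4
SUB      → 15 3 -3
ADD      → 15 0
LT       → 0
PUSH 0   → 0 0
GT       → 0
LOAD 0   → 0 15
STORE 0  → 0
NEG      → 0
DUP      → 0 0
GT       → 0
NEG      → 0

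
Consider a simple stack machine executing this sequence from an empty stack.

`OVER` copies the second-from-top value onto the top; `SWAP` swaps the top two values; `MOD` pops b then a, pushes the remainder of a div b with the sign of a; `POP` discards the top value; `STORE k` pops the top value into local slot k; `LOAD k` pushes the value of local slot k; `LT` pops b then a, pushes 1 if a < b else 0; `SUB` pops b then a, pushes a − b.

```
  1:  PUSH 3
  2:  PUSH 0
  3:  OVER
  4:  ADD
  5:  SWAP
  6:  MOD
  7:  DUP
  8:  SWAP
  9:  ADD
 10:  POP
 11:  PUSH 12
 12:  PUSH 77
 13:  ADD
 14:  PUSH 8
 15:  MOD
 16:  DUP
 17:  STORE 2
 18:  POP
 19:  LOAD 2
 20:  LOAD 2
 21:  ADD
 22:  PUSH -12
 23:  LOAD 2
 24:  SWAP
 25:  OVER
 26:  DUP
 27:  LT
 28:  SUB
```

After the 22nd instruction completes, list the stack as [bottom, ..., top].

[2, -12]

PUSH 3    3
PUSH 0    3 0
OVER      3 0 3
ADD       3 3
SWAP      3 3
MOD       0
DUP       0 0
SWAP      0 0
ADD       0
POP       (empty)
PUSH 12   12
PUSH 77   12 77
ADD       89
PUSH 8    89 8
MOD       1
DUP       1 1
STORE 2   1
POP       (empty)
LOAD 2    1
LOAD 2    1 1
ADD       2
PUSH -12  2 -12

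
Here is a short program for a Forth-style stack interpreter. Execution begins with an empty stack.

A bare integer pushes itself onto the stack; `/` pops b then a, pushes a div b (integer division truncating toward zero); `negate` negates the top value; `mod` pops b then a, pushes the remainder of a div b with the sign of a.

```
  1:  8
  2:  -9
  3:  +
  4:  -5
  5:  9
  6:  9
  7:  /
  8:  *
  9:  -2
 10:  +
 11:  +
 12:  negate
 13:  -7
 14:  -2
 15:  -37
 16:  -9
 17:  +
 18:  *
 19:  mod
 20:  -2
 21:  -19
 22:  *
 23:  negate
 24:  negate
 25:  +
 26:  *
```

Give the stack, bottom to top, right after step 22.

8      : [8]
-9     : [8, -9]
+      : [-1]
-5     : [-1, -5]
9      : [-1, -5, 9]
9      : [-1, -5, 9, 9]
/      : [-1, -5, 1]
*      : [-1, -5]
-2     : [-1, -5, -2]
+      : [-1, -7]
+      : [-8]
negate : [8]
-7     : [8, -7]
-2     : [8, -7, -2]
-37    : [8, -7, -2, -37]
-9     : [8, -7, -2, -37, -9]
+      : [8, -7, -2, -46]
*      : [8, -7, 92]
mod    : [8, -7]
-2     : [8, -7, -2]
-19    : [8, -7, -2, -19]
*      : [8, -7, 38]

[8, -7, 38]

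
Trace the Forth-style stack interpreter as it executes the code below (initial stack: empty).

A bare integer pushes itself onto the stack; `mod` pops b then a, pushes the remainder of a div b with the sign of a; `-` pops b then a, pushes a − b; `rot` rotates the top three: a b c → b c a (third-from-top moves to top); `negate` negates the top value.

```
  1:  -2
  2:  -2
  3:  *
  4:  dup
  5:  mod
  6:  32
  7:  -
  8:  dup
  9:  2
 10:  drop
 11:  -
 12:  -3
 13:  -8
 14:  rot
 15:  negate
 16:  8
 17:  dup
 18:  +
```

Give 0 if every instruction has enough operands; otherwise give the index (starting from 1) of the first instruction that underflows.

-2     -> [-2]
-2     -> [-2, -2]
*      -> [4]
dup    -> [4, 4]
mod    -> [0]
32     -> [0, 32]
-      -> [-32]
dup    -> [-32, -32]
2      -> [-32, -32, 2]
drop   -> [-32, -32]
-      -> [0]
-3     -> [0, -3]
-8     -> [0, -3, -8]
rot    -> [-3, -8, 0]
negate -> [-3, -8, 0]
8      -> [-3, -8, 0, 8]
dup    -> [-3, -8, 0, 8, 8]
+      -> [-3, -8, 0, 16]

0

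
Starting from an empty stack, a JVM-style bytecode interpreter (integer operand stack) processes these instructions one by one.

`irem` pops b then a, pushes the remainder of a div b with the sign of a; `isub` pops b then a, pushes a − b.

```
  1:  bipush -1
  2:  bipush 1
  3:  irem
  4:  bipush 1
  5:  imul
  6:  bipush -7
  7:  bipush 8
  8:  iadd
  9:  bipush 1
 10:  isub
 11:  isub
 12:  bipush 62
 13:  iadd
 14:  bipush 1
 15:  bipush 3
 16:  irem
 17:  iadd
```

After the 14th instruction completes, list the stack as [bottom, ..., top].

bipush -1 : [-1]
bipush 1  : [-1, 1]
irem      : [0]
bipush 1  : [0, 1]
imul      : [0]
bipush -7 : [0, -7]
bipush 8  : [0, -7, 8]
iadd      : [0, 1]
bipush 1  : [0, 1, 1]
isub      : [0, 0]
isub      : [0]
bipush 62 : [0, 62]
iadd      : [62]
bipush 1  : [62, 1]

[62, 1]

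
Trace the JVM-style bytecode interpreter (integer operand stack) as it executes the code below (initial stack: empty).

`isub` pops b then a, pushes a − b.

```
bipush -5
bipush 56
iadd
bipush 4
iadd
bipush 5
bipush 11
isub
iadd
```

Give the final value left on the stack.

49

bipush -5  [-5]
bipush 56  [-5, 56]
iadd       [51]
bipush 4   [51, 4]
iadd       [55]
bipush 5   [55, 5]
bipush 11  [55, 5, 11]
isub       [55, -6]
iadd       [49]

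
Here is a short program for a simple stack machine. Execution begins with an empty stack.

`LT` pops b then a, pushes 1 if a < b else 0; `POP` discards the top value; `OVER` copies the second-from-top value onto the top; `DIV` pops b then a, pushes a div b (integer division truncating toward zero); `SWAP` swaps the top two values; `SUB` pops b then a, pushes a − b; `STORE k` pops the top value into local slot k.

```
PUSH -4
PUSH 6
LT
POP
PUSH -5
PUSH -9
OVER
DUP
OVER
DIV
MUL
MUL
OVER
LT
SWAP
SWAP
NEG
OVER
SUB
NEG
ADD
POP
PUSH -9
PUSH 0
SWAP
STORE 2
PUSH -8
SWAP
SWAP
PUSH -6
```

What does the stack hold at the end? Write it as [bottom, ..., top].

PUSH -4 -> -4
PUSH 6  -> -4 6
LT      -> 1
POP     -> (empty)
PUSH -5 -> -5
PUSH -9 -> -5 -9
OVER    -> -5 -9 -5
DUP     -> -5 -9 -5 -5
OVER    -> -5 -9 -5 -5 -5
DIV     -> -5 -9 -5 1
MUL     -> -5 -9 -5
MUL     -> -5 45
OVER    -> -5 45 -5
LT      -> -5 0
SWAP    -> 0 -5
SWAP    -> -5 0
NEG     -> -5 0
OVER    -> -5 0 -5
SUB     -> -5 5
NEG     -> -5 -5
ADD     -> -10
POP     -> (empty)
PUSH -9 -> -9
PUSH 0  -> -9 0
SWAP    -> 0 -9
STORE 2 -> 0
PUSH -8 -> 0 -8
SWAP    -> -8 0
SWAP    -> 0 -8
PUSH -6 -> 0 -8 -6

[0, -8, -6]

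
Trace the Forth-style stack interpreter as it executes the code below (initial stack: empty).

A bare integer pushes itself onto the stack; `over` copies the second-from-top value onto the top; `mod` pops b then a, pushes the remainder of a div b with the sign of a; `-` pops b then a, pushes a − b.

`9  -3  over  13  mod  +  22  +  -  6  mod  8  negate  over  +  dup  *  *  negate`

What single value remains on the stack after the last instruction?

81

9       9
-3      9 -3
over    9 -3 9
13      9 -3 9 13
mod     9 -3 9
+       9 6
22      9 6 22
+       9 28
-       -19
6       -19 6
mod     -1
8       -1 8
negate  -1 -8
over    -1 -8 -1
+       -1 -9
dup     -1 -9 -9
*       -1 81
*       -81
negate  81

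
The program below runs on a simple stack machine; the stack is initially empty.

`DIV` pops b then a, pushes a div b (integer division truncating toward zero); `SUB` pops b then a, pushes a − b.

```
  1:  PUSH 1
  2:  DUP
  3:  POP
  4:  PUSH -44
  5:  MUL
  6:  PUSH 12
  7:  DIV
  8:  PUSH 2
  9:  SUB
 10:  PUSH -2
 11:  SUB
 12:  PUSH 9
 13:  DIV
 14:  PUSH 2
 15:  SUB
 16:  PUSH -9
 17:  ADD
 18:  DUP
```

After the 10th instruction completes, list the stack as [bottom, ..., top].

[-5, -2]

PUSH 1   → 1
DUP      → 1 1
POP      → 1
PUSH -44 → 1 -44
MUL      → -44
PUSH 12  → -44 12
DIV      → -3
PUSH 2   → -3 2
SUB      → -5
PUSH -2  → -5 -2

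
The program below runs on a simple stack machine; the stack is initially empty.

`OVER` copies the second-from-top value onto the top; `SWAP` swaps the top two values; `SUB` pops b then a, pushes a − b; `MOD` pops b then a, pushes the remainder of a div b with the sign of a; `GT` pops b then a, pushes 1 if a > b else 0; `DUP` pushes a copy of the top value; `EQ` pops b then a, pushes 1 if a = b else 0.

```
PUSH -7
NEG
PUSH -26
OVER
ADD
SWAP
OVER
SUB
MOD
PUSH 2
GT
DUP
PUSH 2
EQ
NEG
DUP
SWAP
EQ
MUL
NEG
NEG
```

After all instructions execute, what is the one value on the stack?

PUSH -7  → [-7]
NEG      → [7]
PUSH -26 → [7, -26]
OVER     → [7, -26, 7]
ADD      → [7, -19]
SWAP     → [-19, 7]
OVER     → [-19, 7, -19]
SUB      → [-19, 26]
MOD      → [-19]
PUSH 2   → [-19, 2]
GT       → [0]
DUP      → [0, 0]
PUSH 2   → [0, 0, 2]
EQ       → [0, 0]
NEG      → [0, 0]
DUP      → [0, 0, 0]
SWAP     → [0, 0, 0]
EQ       → [0, 1]
MUL      → [0]
NEG      → [0]
NEG      → [0]

0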